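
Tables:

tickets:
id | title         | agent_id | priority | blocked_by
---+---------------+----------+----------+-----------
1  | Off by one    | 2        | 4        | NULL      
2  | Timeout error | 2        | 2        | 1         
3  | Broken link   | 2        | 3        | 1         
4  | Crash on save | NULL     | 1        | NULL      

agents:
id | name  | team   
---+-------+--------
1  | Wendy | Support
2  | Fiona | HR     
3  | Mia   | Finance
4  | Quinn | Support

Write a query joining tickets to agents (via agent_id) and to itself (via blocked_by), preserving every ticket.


Two LEFT JOINs from the same base table tickets: one to agents via agent_id, one to tickets itself via blocked_by. Both are LEFT so every ticket is preserved.
Match against agents:
  - ticket 1 (Off by one): agent_id=2 -> matches Fiona
  - ticket 2 (Timeout error): agent_id=2 -> matches Fiona
  - ticket 3 (Broken link): agent_id=2 -> matches Fiona
  - ticket 4 (Crash on save): agent_id=NULL, no match -> kept with NULL
Match against tickets (self):
  - ticket 1 (Off by one): blocked_by=NULL -> NULL
  - ticket 2 (Timeout error): blocked_by=1 -> Off by one
  - ticket 3 (Broken link): blocked_by=1 -> Off by one
  - ticket 4 (Crash on save): blocked_by=NULL -> NULL

SQL:
SELECT a.title, b.name AS agent, c.title AS blocked_by
FROM tickets a
LEFT JOIN agents b ON a.agent_id = b.id
LEFT JOIN tickets c ON a.blocked_by = c.id

Result:
title         | agent | blocked_by
--------------+-------+-----------
Off by one    | Fiona | NULL      
Timeout error | Fiona | Off by one
Broken link   | Fiona | Off by one
Crash on save | NULL  | NULL      


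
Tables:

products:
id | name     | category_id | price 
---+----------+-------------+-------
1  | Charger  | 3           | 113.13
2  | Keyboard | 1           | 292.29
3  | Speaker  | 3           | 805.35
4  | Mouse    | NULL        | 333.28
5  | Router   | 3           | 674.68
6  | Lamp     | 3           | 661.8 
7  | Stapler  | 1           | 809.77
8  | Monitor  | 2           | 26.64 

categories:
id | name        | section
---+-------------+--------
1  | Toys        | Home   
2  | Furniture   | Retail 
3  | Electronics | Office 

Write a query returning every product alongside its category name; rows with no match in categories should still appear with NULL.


LEFT JOIN keeps every row from products (the left table); where category_id has no match in categories, the category columns become NULL. Walk through each product:
  - product 1 (Charger): category_id=3 -> matches Electronics
  - product 2 (Keyboard): category_id=1 -> matches Toys
  - product 3 (Speaker): category_id=3 -> matches Electronics
  - product 4 (Mouse): category_id=NULL, no match -> kept with NULL
  - product 5 (Router): category_id=3 -> matches Electronics
  - product 6 (Lamp): category_id=3 -> matches Electronics
  - product 7 (Stapler): category_id=1 -> matches Toys
  - product 8 (Monitor): category_id=2 -> matches Furniture
All 8 rows appear; 1 has NULL category.

SQL:
SELECT a.name, b.name AS category
FROM products a
LEFT JOIN categories b ON a.category_id = b.id

Result:
name     | category   
---------+------------
Charger  | Electronics
Keyboard | Toys       
Speaker  | Electronics
Mouse    | NULL       
Router   | Electronics
Lamp     | Electronics
Stapler  | Toys       
Monitor  | Furniture  


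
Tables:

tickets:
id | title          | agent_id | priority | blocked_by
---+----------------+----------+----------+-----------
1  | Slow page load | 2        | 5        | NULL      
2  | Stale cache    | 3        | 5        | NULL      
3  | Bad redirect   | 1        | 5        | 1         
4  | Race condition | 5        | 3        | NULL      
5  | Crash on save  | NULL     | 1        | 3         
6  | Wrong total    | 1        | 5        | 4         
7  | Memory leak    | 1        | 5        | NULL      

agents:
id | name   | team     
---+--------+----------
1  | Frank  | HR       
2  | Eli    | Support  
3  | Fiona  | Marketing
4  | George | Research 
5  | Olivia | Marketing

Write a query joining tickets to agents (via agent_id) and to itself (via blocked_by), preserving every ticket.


Two LEFT JOINs from the same base table tickets: one to agents via agent_id, one to tickets itself via blocked_by. Both are LEFT so every ticket is preserved.
Match against agents:
  - ticket 1 (Slow page load): agent_id=2 -> matches Eli
  - ticket 2 (Stale cache): agent_id=3 -> matches Fiona
  - ticket 3 (Bad redirect): agent_id=1 -> matches Frank
  - ticket 4 (Race condition): agent_id=5 -> matches Olivia
  - ticket 5 (Crash on save): agent_id=NULL, no match -> kept with NULL
  - ticket 6 (Wrong total): agent_id=1 -> matches Frank
  - ticket 7 (Memory leak): agent_id=1 -> matches Frank
Match against tickets (self):
  - ticket 1 (Slow page load): blocked_by=NULL -> NULL
  - ticket 2 (Stale cache): blocked_by=NULL -> NULL
  - ticket 3 (Bad redirect): blocked_by=1 -> Slow page load
  - ticket 4 (Race condition): blocked_by=NULL -> NULL
  - ticket 5 (Crash on save): blocked_by=3 -> Bad redirect
  - ticket 6 (Wrong total): blocked_by=4 -> Race condition
  - ticket 7 (Memory leak): blocked_by=NULL -> NULL

SQL:
SELECT a.title, b.name AS agent, c.title AS blocked_by
FROM tickets a
LEFT JOIN agents b ON a.agent_id = b.id
LEFT JOIN tickets c ON a.blocked_by = c.id

Result:
title          | agent  | blocked_by    
---------------+--------+---------------
Slow page load | Eli    | NULL          
Stale cache    | Fiona  | NULL          
Bad redirect   | Frank  | Slow page load
Race condition | Olivia | NULL          
Crash on save  | NULL   | Bad redirect  
Wrong total    | Frank  | Race condition
Memory leak    | Frank  | NULL          


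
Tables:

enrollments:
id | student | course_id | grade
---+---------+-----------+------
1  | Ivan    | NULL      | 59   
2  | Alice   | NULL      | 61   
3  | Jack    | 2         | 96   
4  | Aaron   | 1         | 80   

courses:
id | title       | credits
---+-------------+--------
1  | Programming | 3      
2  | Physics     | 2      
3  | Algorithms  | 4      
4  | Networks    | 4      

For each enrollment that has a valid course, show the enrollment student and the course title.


INNER JOIN keeps only enrollments rows whose course_id matches an id in courses. Walk through each enrollment:
  - enrollment 1 (Ivan): course_id=NULL, no match -> dropped
  - enrollment 2 (Alice): course_id=NULL, no match -> dropped
  - enrollment 3 (Jack): course_id=2 -> matches Physics
  - enrollment 4 (Aaron): course_id=1 -> matches Programming
So 2 of 4 rows are dropped.

SQL:
SELECT a.student, b.title AS course
FROM enrollments a
INNER JOIN courses b ON a.course_id = b.id

Result:
student | course     
--------+------------
Jack    | Physics    
Aaron   | Programming


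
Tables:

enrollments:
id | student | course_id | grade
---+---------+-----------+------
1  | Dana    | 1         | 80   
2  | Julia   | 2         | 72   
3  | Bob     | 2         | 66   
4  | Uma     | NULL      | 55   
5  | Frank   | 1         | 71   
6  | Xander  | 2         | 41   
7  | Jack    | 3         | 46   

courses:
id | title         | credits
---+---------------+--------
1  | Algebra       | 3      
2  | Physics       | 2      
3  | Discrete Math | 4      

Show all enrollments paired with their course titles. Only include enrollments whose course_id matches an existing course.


INNER JOIN keeps only enrollments rows whose course_id matches an id in courses. Walk through each enrollment:
  - enrollment 1 (Dana): course_id=1 -> matches Algebra
  - enrollment 2 (Julia): course_id=2 -> matches Physics
  - enrollment 3 (Bob): course_id=2 -> matches Physics
  - enrollment 4 (Uma): course_id=NULL, no match -> dropped
  - enrollment 5 (Frank): course_id=1 -> matches Algebra
  - enrollment 6 (Xander): course_id=2 -> matches Physics
  - enrollment 7 (Jack): course_id=3 -> matches Discrete Math
So 1 of 7 rows is dropped.

SQL:
SELECT a.student, b.title AS course
FROM enrollments a
INNER JOIN courses b ON a.course_id = b.id

Result:
student | course       
--------+--------------
Dana    | Algebra      
Julia   | Physics      
Bob     | Physics      
Frank   | Algebra      
Xander  | Physics      
Jack    | Discrete Math


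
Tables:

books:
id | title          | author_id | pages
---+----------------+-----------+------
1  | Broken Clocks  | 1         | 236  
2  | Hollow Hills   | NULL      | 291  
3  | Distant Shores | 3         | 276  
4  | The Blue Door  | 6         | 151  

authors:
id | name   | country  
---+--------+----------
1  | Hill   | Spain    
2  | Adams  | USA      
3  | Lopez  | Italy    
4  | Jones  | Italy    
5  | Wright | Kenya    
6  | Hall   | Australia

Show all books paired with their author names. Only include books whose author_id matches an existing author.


INNER JOIN keeps only books rows whose author_id matches an id in authors. Walk through each book:
  - book 1 (Broken Clocks): author_id=1 -> matches Hill
  - book 2 (Hollow Hills): author_id=NULL, no match -> dropped
  - book 3 (Distant Shores): author_id=3 -> matches Lopez
  - book 4 (The Blue Door): author_id=6 -> matches Hall
So 1 of 4 rows is dropped.

SQL:
SELECT a.title, b.name AS author
FROM books a
INNER JOIN authors b ON a.author_id = b.id

Result:
title          | author
---------------+-------
Broken Clocks  | Hill  
Distant Shores | Lopez 
The Blue Door  | Hall  


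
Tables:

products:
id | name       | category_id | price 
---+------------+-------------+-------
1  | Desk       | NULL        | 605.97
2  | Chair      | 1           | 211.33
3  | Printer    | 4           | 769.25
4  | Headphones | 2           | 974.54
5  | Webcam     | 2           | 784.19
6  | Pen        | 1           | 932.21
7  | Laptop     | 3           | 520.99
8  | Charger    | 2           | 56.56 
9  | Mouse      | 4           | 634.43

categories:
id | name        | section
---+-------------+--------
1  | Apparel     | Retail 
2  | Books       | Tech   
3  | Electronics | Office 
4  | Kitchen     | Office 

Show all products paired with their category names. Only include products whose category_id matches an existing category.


INNER JOIN keeps only products rows whose category_id matches an id in categories. Walk through each product:
  - product 1 (Desk): category_id=NULL, no match -> dropped
  - product 2 (Chair): category_id=1 -> matches Apparel
  - product 3 (Printer): category_id=4 -> matches Kitchen
  - product 4 (Headphones): category_id=2 -> matches Books
  - product 5 (Webcam): category_id=2 -> matches Books
  - product 6 (Pen): category_id=1 -> matches Apparel
  - product 7 (Laptop): category_id=3 -> matches Electronics
  - product 8 (Charger): category_id=2 -> matches Books
  - product 9 (Mouse): category_id=4 -> matches Kitchen
So 1 of 9 rows is dropped.

SQL:
SELECT a.name, b.name AS category
FROM products a
INNER JOIN categories b ON a.category_id = b.id

Result:
name       | category   
-----------+------------
Chair      | Apparel    
Printer    | Kitchen    
Headphones | Books      
Webcam     | Books      
Pen        | Apparel    
Laptop     | Electronics
Charger    | Books      
Mouse      | Kitchen    


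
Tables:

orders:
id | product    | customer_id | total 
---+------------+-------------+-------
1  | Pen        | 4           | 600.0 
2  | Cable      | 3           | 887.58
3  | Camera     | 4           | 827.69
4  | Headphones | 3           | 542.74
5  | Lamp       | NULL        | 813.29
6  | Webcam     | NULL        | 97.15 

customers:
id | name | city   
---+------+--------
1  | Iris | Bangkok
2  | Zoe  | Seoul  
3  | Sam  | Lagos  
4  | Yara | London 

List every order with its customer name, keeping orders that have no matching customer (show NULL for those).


LEFT JOIN keeps every row from orders (the left table); where customer_id has no match in customers, the customer columns become NULL. Walk through each order:
  - order 1 (Pen): customer_id=4 -> matches Yara
  - order 2 (Cable): customer_id=3 -> matches Sam
  - order 3 (Camera): customer_id=4 -> matches Yara
  - order 4 (Headphones): customer_id=3 -> matches Sam
  - order 5 (Lamp): customer_id=NULL, no match -> kept with NULL
  - order 6 (Webcam): customer_id=NULL, no match -> kept with NULL
All 6 rows appear; 2 have NULL customer.

SQL:
SELECT a.product, b.name AS customer
FROM orders a
LEFT JOIN customers b ON a.customer_id = b.id

Result:
product    | customer
-----------+---------
Pen        | Yara    
Cable      | Sam     
Camera     | Yara    
Headphones | Sam     
Lamp       | NULL    
Webcam     | NULL    


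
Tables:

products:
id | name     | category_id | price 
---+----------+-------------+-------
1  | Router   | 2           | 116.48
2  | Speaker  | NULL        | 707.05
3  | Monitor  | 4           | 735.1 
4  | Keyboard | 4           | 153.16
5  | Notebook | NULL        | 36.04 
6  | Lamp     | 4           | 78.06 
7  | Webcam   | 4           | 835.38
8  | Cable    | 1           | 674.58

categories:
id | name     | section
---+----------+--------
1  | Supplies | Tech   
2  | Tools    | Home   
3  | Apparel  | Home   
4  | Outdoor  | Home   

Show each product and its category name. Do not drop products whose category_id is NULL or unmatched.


LEFT JOIN keeps every row from products (the left table); where category_id has no match in categories, the category columns become NULL. Walk through each product:
  - product 1 (Router): category_id=2 -> matches Tools
  - product 2 (Speaker): category_id=NULL, no match -> kept with NULL
  - product 3 (Monitor): category_id=4 -> matches Outdoor
  - product 4 (Keyboard): category_id=4 -> matches Outdoor
  - product 5 (Notebook): category_id=NULL, no match -> kept with NULL
  - product 6 (Lamp): category_id=4 -> matches Outdoor
  - product 7 (Webcam): category_id=4 -> matches Outdoor
  - product 8 (Cable): category_id=1 -> matches Supplies
All 8 rows appear; 2 have NULL category.

SQL:
SELECT a.name, b.name AS category
FROM products a
LEFT JOIN categories b ON a.category_id = b.id

Result:
name     | category
---------+---------
Router   | Tools   
Speaker  | NULL    
Monitor  | Outdoor 
Keyboard | Outdoor 
Notebook | NULL    
Lamp     | Outdoor 
Webcam   | Outdoor 
Cable    | Supplies


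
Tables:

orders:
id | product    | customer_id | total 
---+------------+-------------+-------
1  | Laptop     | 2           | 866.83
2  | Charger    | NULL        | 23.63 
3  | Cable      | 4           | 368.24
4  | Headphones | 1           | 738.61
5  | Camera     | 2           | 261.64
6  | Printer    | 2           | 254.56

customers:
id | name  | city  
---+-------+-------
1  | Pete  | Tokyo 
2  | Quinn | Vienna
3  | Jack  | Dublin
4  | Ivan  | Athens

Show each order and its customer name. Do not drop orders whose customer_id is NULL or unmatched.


LEFT JOIN keeps every row from orders (the left table); where customer_id has no match in customers, the customer columns become NULL. Walk through each order:
  - order 1 (Laptop): customer_id=2 -> matches Quinn
  - order 2 (Charger): customer_id=NULL, no match -> kept with NULL
  - order 3 (Cable): customer_id=4 -> matches Ivan
  - order 4 (Headphones): customer_id=1 -> matches Pete
  - order 5 (Camera): customer_id=2 -> matches Quinn
  - order 6 (Printer): customer_id=2 -> matches Quinn
All 6 rows appear; 1 has NULL customer.

SQL:
SELECT a.product, b.name AS customer
FROM orders a
LEFT JOIN customers b ON a.customer_id = b.id

Result:
product    | customer
-----------+---------
Laptop     | Quinn   
Charger    | NULL    
Cable      | Ivan    
Headphones | Pete    
Camera     | Quinn   
Printer    | Quinn   


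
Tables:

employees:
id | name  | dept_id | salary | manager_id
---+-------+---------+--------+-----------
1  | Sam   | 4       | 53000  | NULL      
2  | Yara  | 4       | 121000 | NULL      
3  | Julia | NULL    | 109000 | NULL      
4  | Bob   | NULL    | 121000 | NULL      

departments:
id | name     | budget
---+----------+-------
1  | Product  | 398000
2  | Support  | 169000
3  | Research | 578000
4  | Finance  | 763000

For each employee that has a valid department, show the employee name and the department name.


INNER JOIN keeps only employees rows whose dept_id matches an id in departments. Walk through each employee:
  - employee 1 (Sam): dept_id=4 -> matches Finance
  - employee 2 (Yara): dept_id=4 -> matches Finance
  - employee 3 (Julia): dept_id=NULL, no match -> dropped
  - employee 4 (Bob): dept_id=NULL, no match -> dropped
So 2 of 4 rows are dropped.

SQL:
SELECT a.name, b.name AS department
FROM employees a
INNER JOIN departments b ON a.dept_id = b.id

Result:
name | department
-----+-----------
Sam  | Finance   
Yara | Finance   


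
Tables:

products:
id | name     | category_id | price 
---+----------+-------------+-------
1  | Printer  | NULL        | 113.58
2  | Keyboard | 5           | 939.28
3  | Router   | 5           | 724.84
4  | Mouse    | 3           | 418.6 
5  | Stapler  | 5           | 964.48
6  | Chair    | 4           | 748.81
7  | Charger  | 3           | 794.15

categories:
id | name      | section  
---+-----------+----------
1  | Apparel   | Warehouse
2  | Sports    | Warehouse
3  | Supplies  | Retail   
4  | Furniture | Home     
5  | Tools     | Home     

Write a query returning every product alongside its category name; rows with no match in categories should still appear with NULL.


LEFT JOIN keeps every row from products (the left table); where category_id has no match in categories, the category columns become NULL. Walk through each product:
  - product 1 (Printer): category_id=NULL, no match -> kept with NULL
  - product 2 (Keyboard): category_id=5 -> matches Tools
  - product 3 (Router): category_id=5 -> matches Tools
  - product 4 (Mouse): category_id=3 -> matches Supplies
  - product 5 (Stapler): category_id=5 -> matches Tools
  - product 6 (Chair): category_id=4 -> matches Furniture
  - product 7 (Charger): category_id=3 -> matches Supplies
All 7 rows appear; 1 has NULL category.

SQL:
SELECT a.name, b.name AS category
FROM products a
LEFT JOIN categories b ON a.category_id = b.id

Result:
name     | category 
---------+----------
Printer  | NULL     
Keyboard | Tools    
Router   | Tools    
Mouse    | Supplies 
Stapler  | Tools    
Chair    | Furniture
Charger  | Supplies 


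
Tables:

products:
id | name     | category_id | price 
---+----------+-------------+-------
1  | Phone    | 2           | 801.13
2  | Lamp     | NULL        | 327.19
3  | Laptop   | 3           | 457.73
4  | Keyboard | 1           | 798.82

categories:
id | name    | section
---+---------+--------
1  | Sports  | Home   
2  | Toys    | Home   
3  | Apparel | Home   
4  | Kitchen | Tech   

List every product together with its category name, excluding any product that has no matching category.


INNER JOIN keeps only products rows whose category_id matches an id in categories. Walk through each product:
  - product 1 (Phone): category_id=2 -> matches Toys
  - product 2 (Lamp): category_id=NULL, no match -> dropped
  - product 3 (Laptop): category_id=3 -> matches Apparel
  - product 4 (Keyboard): category_id=1 -> matches Sports
So 1 of 4 rows is dropped.

SQL:
SELECT a.name, b.name AS category
FROM products a
INNER JOIN categories b ON a.category_id = b.id

Result:
name     | category
---------+---------
Phone    | Toys    
Laptop   | Apparel 
Keyboard | Sports  


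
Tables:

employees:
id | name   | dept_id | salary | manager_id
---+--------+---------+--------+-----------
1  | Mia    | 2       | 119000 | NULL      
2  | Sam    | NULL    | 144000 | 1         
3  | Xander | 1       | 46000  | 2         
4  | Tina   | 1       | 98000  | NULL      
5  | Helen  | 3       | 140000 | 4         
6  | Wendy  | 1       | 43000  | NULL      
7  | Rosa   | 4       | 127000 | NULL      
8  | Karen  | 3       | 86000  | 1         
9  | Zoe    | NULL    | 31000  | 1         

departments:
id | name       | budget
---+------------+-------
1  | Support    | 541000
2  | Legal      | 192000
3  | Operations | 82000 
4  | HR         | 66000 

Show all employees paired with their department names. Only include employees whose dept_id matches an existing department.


INNER JOIN keeps only employees rows whose dept_id matches an id in departments. Walk through each employee:
  - employee 1 (Mia): dept_id=2 -> matches Legal
  - employee 2 (Sam): dept_id=NULL, no match -> dropped
  - employee 3 (Xander): dept_id=1 -> matches Support
  - employee 4 (Tina): dept_id=1 -> matches Support
  - employee 5 (Helen): dept_id=3 -> matches Operations
  - employee 6 (Wendy): dept_id=1 -> matches Support
  - employee 7 (Rosa): dept_id=4 -> matches HR
  - employee 8 (Karen): dept_id=3 -> matches Operations
  - employee 9 (Zoe): dept_id=NULL, no match -> dropped
So 2 of 9 rows are dropped.

SQL:
SELECT a.name, b.name AS department
FROM employees a
INNER JOIN departments b ON a.dept_id = b.id

Result:
name   | department
-------+-----------
Mia    | Legal     
Xander | Support   
Tina   | Support   
Helen  | Operations
Wendy  | Support   
Rosa   | HR        
Karen  | Operations


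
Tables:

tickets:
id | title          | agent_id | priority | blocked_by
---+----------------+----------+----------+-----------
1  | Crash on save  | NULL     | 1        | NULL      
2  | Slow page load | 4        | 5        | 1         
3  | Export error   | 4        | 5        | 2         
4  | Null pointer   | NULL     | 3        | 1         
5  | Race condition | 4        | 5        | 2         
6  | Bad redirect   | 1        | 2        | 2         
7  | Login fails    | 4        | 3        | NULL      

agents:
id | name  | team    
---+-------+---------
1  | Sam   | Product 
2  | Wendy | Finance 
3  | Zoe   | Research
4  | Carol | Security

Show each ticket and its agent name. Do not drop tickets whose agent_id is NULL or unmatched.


LEFT JOIN keeps every row from tickets (the left table); where agent_id has no match in agents, the agent columns become NULL. Walk through each ticket:
  - ticket 1 (Crash on save): agent_id=NULL, no match -> kept with NULL
  - ticket 2 (Slow page load): agent_id=4 -> matches Carol
  - ticket 3 (Export error): agent_id=4 -> matches Carol
  - ticket 4 (Null pointer): agent_id=NULL, no match -> kept with NULL
  - ticket 5 (Race condition): agent_id=4 -> matches Carol
  - ticket 6 (Bad redirect): agent_id=1 -> matches Sam
  - ticket 7 (Login fails): agent_id=4 -> matches Carol
All 7 rows appear; 2 have NULL agent.

SQL:
SELECT a.title, b.name AS agent
FROM tickets a
LEFT JOIN agents b ON a.agent_id = b.id

Result:
title          | agent
---------------+------
Crash on save  | NULL 
Slow page load | Carol
Export error   | Carol
Null pointer   | NULL 
Race condition | Carol
Bad redirect   | Sam  
Login fails    | Carol


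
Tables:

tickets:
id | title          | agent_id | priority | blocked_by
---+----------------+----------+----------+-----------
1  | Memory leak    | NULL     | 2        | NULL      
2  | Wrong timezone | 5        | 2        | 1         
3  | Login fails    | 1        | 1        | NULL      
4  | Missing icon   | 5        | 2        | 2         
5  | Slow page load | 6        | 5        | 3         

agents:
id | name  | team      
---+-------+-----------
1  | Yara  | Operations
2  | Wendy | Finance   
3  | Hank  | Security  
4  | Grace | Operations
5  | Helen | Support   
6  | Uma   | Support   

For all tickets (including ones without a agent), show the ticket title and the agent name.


LEFT JOIN keeps every row from tickets (the left table); where agent_id has no match in agents, the agent columns become NULL. Walk through each ticket:
  - ticket 1 (Memory leak): agent_id=NULL, no match -> kept with NULL
  - ticket 2 (Wrong timezone): agent_id=5 -> matches Helen
  - ticket 3 (Login fails): agent_id=1 -> matches Yara
  - ticket 4 (Missing icon): agent_id=5 -> matches Helen
  - ticket 5 (Slow page load): agent_id=6 -> matches Uma
All 5 rows appear; 1 has NULL agent.

SQL:
SELECT a.title, b.name AS agent
FROM tickets a
LEFT JOIN agents b ON a.agent_id = b.id

Result:
title          | agent
---------------+------
Memory leak    | NULL 
Wrong timezone | Helen
Login fails    | Yara 
Missing icon   | Helen
Slow page load | Uma  


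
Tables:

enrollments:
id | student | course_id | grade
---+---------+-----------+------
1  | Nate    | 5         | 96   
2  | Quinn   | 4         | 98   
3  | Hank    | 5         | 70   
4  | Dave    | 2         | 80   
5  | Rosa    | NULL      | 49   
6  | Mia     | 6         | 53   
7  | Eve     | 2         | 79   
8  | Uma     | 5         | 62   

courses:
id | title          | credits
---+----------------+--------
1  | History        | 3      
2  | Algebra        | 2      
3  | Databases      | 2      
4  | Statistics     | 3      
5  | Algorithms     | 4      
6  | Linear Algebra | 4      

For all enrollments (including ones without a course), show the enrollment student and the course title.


LEFT JOIN keeps every row from enrollments (the left table); where course_id has no match in courses, the course columns become NULL. Walk through each enrollment:
  - enrollment 1 (Nate): course_id=5 -> matches Algorithms
  - enrollment 2 (Quinn): course_id=4 -> matches Statistics
  - enrollment 3 (Hank): course_id=5 -> matches Algorithms
  - enrollment 4 (Dave): course_id=2 -> matches Algebra
  - enrollment 5 (Rosa): course_id=NULL, no match -> kept with NULL
  - enrollment 6 (Mia): course_id=6 -> matches Linear Algebra
  - enrollment 7 (Eve): course_id=2 -> matches Algebra
  - enrollment 8 (Uma): course_id=5 -> matches Algorithms
All 8 rows appear; 1 has NULL course.

SQL:
SELECT a.student, b.title AS course
FROM enrollments a
LEFT JOIN courses b ON a.course_id = b.id

Result:
student | course        
--------+---------------
Nate    | Algorithms    
Quinn   | Statistics    
Hank    | Algorithms    
Dave    | Algebra       
Rosa    | NULL          
Mia     | Linear Algebra
Eve     | Algebra       
Uma     | Algorithms    


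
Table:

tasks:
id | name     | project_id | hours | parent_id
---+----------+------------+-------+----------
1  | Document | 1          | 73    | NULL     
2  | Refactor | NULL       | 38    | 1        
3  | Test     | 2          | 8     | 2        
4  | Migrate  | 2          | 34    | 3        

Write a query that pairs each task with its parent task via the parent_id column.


This is a self-join: tasks is joined to a second copy of itself, matching each row's parent_id to another row's id. Use LEFT JOIN so rows with parent_id=NULL are kept.
  - task 1 (Document): parent_id=NULL -> NULL
  - task 2 (Refactor): parent_id=1 -> Document
  - task 3 (Test): parent_id=2 -> Refactor
  - task 4 (Migrate): parent_id=3 -> Test

SQL:
SELECT a.name AS item, b.name AS parent
FROM tasks a
LEFT JOIN tasks b ON a.parent_id = b.id

Result:
item     | parent  
---------+---------
Document | NULL    
Refactor | Document
Test     | Refactor
Migrate  | Test    


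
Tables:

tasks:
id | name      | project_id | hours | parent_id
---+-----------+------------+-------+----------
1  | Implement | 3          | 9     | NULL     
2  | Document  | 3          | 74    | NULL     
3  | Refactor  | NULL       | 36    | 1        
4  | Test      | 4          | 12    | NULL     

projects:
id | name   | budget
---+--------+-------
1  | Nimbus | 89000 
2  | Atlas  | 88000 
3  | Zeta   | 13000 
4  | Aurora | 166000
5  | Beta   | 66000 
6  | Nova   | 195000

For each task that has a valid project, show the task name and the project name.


INNER JOIN keeps only tasks rows whose project_id matches an id in projects. Walk through each task:
  - task 1 (Implement): project_id=3 -> matches Zeta
  - task 2 (Document): project_id=3 -> matches Zeta
  - task 3 (Refactor): project_id=NULL, no match -> dropped
  - task 4 (Test): project_id=4 -> matches Aurora
So 1 of 4 rows is dropped.

SQL:
SELECT a.name, b.name AS project
FROM tasks a
INNER JOIN projects b ON a.project_id = b.id

Result:
name      | project
----------+--------
Implement | Zeta   
Document  | Zeta   
Test      | Aurora 


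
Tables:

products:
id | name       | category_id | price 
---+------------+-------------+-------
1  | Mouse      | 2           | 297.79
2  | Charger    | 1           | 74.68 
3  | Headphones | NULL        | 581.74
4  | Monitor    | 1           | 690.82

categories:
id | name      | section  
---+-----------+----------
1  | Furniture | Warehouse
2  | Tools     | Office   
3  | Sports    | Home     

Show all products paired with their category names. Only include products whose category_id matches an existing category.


INNER JOIN keeps only products rows whose category_id matches an id in categories. Walk through each product:
  - product 1 (Mouse): category_id=2 -> matches Tools
  - product 2 (Charger): category_id=1 -> matches Furniture
  - product 3 (Headphones): category_id=NULL, no match -> dropped
  - product 4 (Monitor): category_id=1 -> matches Furniture
So 1 of 4 rows is dropped.

SQL:
SELECT a.name, b.name AS category
FROM products a
INNER JOIN categories b ON a.category_id = b.id

Result:
name    | category 
--------+----------
Mouse   | Tools    
Charger | Furniture
Monitor | Furniture


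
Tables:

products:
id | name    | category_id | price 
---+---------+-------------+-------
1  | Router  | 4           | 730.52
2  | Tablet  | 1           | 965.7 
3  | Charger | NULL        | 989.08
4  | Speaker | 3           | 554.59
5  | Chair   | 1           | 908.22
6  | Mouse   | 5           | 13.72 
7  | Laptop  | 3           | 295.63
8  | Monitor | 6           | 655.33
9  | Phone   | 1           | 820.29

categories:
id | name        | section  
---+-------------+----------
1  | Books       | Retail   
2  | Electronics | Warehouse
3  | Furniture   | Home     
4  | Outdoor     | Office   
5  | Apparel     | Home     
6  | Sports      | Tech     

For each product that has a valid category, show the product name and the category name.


INNER JOIN keeps only products rows whose category_id matches an id in categories. Walk through each product:
  - product 1 (Router): category_id=4 -> matches Outdoor
  - product 2 (Tablet): category_id=1 -> matches Books
  - product 3 (Charger): category_id=NULL, no match -> dropped
  - product 4 (Speaker): category_id=3 -> matches Furniture
  - product 5 (Chair): category_id=1 -> matches Books
  - product 6 (Mouse): category_id=5 -> matches Apparel
  - product 7 (Laptop): category_id=3 -> matches Furniture
  - product 8 (Monitor): category_id=6 -> matches Sports
  - product 9 (Phone): category_id=1 -> matches Books
So 1 of 9 rows is dropped.

SQL:
SELECT a.name, b.name AS category
FROM products a
INNER JOIN categories b ON a.category_id = b.id

Result:
name    | category 
--------+----------
Router  | Outdoor  
Tablet  | Books    
Speaker | Furniture
Chair   | Books    
Mouse   | Apparel  
Laptop  | Furniture
Monitor | Sports   
Phone   | Books    


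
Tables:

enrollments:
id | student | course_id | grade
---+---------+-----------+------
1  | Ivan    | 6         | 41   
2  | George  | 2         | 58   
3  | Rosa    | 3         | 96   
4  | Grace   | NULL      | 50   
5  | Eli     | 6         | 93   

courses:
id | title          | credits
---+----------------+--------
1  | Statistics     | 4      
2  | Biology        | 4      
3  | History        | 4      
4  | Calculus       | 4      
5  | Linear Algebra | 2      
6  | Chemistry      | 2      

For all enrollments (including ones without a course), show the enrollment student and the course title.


LEFT JOIN keeps every row from enrollments (the left table); where course_id has no match in courses, the course columns become NULL. Walk through each enrollment:
  - enrollment 1 (Ivan): course_id=6 -> matches Chemistry
  - enrollment 2 (George): course_id=2 -> matches Biology
  - enrollment 3 (Rosa): course_id=3 -> matches History
  - enrollment 4 (Grace): course_id=NULL, no match -> kept with NULL
  - enrollment 5 (Eli): course_id=6 -> matches Chemistry
All 5 rows appear; 1 has NULL course.

SQL:
SELECT a.student, b.title AS course
FROM enrollments a
LEFT JOIN courses b ON a.course_id = b.id

Result:
student | course   
--------+----------
Ivan    | Chemistry
George  | Biology  
Rosa    | History  
Grace   | NULL     
Eli     | Chemistry


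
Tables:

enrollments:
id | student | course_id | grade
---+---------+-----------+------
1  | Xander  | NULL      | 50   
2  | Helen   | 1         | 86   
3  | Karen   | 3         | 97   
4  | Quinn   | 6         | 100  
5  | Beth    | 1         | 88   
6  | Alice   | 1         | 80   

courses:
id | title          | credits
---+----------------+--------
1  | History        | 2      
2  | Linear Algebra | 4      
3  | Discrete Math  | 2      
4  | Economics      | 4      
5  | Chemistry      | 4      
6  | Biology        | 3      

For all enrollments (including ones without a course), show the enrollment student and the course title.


LEFT JOIN keeps every row from enrollments (the left table); where course_id has no match in courses, the course columns become NULL. Walk through each enrollment:
  - enrollment 1 (Xander): course_id=NULL, no match -> kept with NULL
  - enrollment 2 (Helen): course_id=1 -> matches History
  - enrollment 3 (Karen): course_id=3 -> matches Discrete Math
  - enrollment 4 (Quinn): course_id=6 -> matches Biology
  - enrollment 5 (Beth): course_id=1 -> matches History
  - enrollment 6 (Alice): course_id=1 -> matches History
All 6 rows appear; 1 has NULL course.

SQL:
SELECT a.student, b.title AS course
FROM enrollments a
LEFT JOIN courses b ON a.course_id = b.id

Result:
student | course       
--------+--------------
Xander  | NULL         
Helen   | History      
Karen   | Discrete Math
Quinn   | Biology      
Beth    | History      
Alice   | History      


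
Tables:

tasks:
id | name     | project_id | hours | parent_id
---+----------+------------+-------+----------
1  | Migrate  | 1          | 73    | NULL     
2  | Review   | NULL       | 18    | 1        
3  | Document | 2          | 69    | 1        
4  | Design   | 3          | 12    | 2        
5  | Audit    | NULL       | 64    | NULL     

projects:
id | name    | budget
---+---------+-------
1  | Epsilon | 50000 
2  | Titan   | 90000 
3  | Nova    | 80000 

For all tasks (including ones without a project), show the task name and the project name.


LEFT JOIN keeps every row from tasks (the left table); where project_id has no match in projects, the project columns become NULL. Walk through each task:
  - task 1 (Migrate): project_id=1 -> matches Epsilon
  - task 2 (Review): project_id=NULL, no match -> kept with NULL
  - task 3 (Document): project_id=2 -> matches Titan
  - task 4 (Design): project_id=3 -> matches Nova
  - task 5 (Audit): project_id=NULL, no match -> kept with NULL
All 5 rows appear; 2 have NULL project.

SQL:
SELECT a.name, b.name AS project
FROM tasks a
LEFT JOIN projects b ON a.project_id = b.id

Result:
name     | project
---------+--------
Migrate  | Epsilon
Review   | NULL   
Document | Titan  
Design   | Nova   
Audit    | NULL   


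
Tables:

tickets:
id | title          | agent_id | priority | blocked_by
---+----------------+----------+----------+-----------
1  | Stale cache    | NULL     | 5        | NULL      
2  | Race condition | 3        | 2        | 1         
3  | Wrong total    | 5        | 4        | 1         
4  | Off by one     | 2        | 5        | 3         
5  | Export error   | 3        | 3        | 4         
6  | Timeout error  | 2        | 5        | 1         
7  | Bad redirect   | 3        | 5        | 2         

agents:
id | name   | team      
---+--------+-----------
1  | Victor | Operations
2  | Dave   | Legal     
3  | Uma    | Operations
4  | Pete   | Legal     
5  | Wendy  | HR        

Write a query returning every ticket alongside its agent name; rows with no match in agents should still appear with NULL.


LEFT JOIN keeps every row from tickets (the left table); where agent_id has no match in agents, the agent columns become NULL. Walk through each ticket:
  - ticket 1 (Stale cache): agent_id=NULL, no match -> kept with NULL
  - ticket 2 (Race condition): agent_id=3 -> matches Uma
  - ticket 3 (Wrong total): agent_id=5 -> matches Wendy
  - ticket 4 (Off by one): agent_id=2 -> matches Dave
  - ticket 5 (Export error): agent_id=3 -> matches Uma
  - ticket 6 (Timeout error): agent_id=2 -> matches Dave
  - ticket 7 (Bad redirect): agent_id=3 -> matches Uma
All 7 rows appear; 1 has NULL agent.

SQL:
SELECT a.title, b.name AS agent
FROM tickets a
LEFT JOIN agents b ON a.agent_id = b.id

Result:
title          | agent
---------------+------
Stale cache    | NULL 
Race condition | Uma  
Wrong total    | Wendy
Off by one     | Dave 
Export error   | Uma  
Timeout error  | Dave 
Bad redirect   | Uma  


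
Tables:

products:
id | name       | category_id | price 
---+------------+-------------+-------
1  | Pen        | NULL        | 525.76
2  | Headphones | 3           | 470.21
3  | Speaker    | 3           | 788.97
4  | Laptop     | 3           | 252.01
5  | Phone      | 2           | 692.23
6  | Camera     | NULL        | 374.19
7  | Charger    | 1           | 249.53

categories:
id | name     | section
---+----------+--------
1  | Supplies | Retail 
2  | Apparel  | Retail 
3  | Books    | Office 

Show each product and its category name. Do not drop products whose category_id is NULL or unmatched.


LEFT JOIN keeps every row from products (the left table); where category_id has no match in categories, the category columns become NULL. Walk through each product:
  - product 1 (Pen): category_id=NULL, no match -> kept with NULL
  - product 2 (Headphones): category_id=3 -> matches Books
  - product 3 (Speaker): category_id=3 -> matches Books
  - product 4 (Laptop): category_id=3 -> matches Books
  - product 5 (Phone): category_id=2 -> matches Apparel
  - product 6 (Camera): category_id=NULL, no match -> kept with NULL
  - product 7 (Charger): category_id=1 -> matches Supplies
All 7 rows appear; 2 have NULL category.

SQL:
SELECT a.name, b.name AS category
FROM products a
LEFT JOIN categories b ON a.category_id = b.id

Result:
name       | category
-----------+---------
Pen        | NULL    
Headphones | Books   
Speaker    | Books   
Laptop     | Books   
Phone      | Apparel 
Camera     | NULL    
Charger    | Supplies


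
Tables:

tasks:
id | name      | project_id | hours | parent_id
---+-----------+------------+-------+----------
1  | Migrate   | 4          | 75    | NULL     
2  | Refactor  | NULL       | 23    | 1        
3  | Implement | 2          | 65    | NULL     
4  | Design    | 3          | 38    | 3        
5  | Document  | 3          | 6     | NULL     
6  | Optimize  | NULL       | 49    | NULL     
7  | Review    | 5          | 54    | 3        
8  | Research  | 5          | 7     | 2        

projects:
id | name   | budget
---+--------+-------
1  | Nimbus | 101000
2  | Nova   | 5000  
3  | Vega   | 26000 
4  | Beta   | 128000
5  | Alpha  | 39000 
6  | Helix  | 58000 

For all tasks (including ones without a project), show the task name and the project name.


LEFT JOIN keeps every row from tasks (the left table); where project_id has no match in projects, the project columns become NULL. Walk through each task:
  - task 1 (Migrate): project_id=4 -> matches Beta
  - task 2 (Refactor): project_id=NULL, no match -> kept with NULL
  - task 3 (Implement): project_id=2 -> matches Nova
  - task 4 (Design): project_id=3 -> matches Vega
  - task 5 (Document): project_id=3 -> matches Vega
  - task 6 (Optimize): project_id=NULL, no match -> kept with NULL
  - task 7 (Review): project_id=5 -> matches Alpha
  - task 8 (Research): project_id=5 -> matches Alpha
All 8 rows appear; 2 have NULL project.

SQL:
SELECT a.name, b.name AS project
FROM tasks a
LEFT JOIN projects b ON a.project_id = b.id

Result:
name      | project
----------+--------
Migrate   | Beta   
Refactor  | NULL   
Implement | Nova   
Design    | Vega   
Document  | Vega   
Optimize  | NULL   
Review    | Alpha  
Research  | Alpha  


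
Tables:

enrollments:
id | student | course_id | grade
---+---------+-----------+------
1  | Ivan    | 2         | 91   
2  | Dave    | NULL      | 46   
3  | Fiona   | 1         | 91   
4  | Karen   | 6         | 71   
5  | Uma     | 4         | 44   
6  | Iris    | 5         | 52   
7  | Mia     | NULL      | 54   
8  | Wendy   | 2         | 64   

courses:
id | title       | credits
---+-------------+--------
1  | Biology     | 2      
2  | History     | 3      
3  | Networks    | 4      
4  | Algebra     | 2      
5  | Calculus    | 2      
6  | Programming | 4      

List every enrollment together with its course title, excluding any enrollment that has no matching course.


INNER JOIN keeps only enrollments rows whose course_id matches an id in courses. Walk through each enrollment:
  - enrollment 1 (Ivan): course_id=2 -> matches History
  - enrollment 2 (Dave): course_id=NULL, no match -> dropped
  - enrollment 3 (Fiona): course_id=1 -> matches Biology
  - enrollment 4 (Karen): course_id=6 -> matches Programming
  - enrollment 5 (Uma): course_id=4 -> matches Algebra
  - enrollment 6 (Iris): course_id=5 -> matches Calculus
  - enrollment 7 (Mia): course_id=NULL, no match -> dropped
  - enrollment 8 (Wendy): course_id=2 -> matches History
So 2 of 8 rows are dropped.

SQL:
SELECT a.student, b.title AS course
FROM enrollments a
INNER JOIN courses b ON a.course_id = b.id

Result:
student | course     
--------+------------
Ivan    | History    
Fiona   | Biology    
Karen   | Programming
Uma     | Algebra    
Iris    | Calculus   
Wendy   | History    
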